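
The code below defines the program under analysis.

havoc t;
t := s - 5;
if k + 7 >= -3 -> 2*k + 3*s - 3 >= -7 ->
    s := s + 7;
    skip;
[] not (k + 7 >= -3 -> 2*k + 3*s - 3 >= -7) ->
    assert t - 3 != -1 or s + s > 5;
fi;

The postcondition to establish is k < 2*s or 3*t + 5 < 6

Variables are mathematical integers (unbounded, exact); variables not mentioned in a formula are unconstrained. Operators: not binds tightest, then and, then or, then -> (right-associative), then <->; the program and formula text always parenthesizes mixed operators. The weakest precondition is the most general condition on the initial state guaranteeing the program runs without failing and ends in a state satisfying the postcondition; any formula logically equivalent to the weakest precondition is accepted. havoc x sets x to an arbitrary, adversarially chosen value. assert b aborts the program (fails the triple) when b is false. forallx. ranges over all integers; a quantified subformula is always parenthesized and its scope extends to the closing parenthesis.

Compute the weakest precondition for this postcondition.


Working backward. After the program, the postcondition k < 2*s or 3*t + 5 < 6 must hold; in canonical form it is k < 2*s or 3*t < 1.
Then branch requires k < 2*s + 14 or 3*t < 1; else branch requires (t != 2 or 2*s > 5) and (k < 2*s or 3*t < 1).
Before the if: ((k >= -10 -> 2*k + 3*s >= -4) -> (k < 2*s + 14 or 3*t < 1)) and ((not (k >= -10 -> 2*k + 3*s >= -4)) -> ((t != 2 or 2*s > 5) and (k < 2*s or 3*t < 1)))
Before t := s - 5: ((k >= -10 -> 2*k + 3*s >= -4) -> (k < 2*s + 14 or 3*s < 16)) and ((not (k >= -10 -> 2*k + 3*s >= -4)) -> ((s != 7 or 2*s > 5) and (k < 2*s or 3*s < 16)))
Before havoc t: ((k >= -10 -> 2*k + 3*s >= -4) -> (k < 2*s + 14 or 3*s < 16)) and ((not (k >= -10 -> 2*k + 3*s >= -4)) -> ((s != 7 or 2*s > 5) and (k < 2*s or 3*s < 16)))
Answer: WP = ((k >= -10 -> 2*k + 3*s >= -4) -> (k < 2*s + 14 or 3*s < 16)) and ((not (k >= -10 -> 2*k + 3*s >= -4)) -> ((s != 7 or 2*s > 5) and (k < 2*s or 3*s < 16)))


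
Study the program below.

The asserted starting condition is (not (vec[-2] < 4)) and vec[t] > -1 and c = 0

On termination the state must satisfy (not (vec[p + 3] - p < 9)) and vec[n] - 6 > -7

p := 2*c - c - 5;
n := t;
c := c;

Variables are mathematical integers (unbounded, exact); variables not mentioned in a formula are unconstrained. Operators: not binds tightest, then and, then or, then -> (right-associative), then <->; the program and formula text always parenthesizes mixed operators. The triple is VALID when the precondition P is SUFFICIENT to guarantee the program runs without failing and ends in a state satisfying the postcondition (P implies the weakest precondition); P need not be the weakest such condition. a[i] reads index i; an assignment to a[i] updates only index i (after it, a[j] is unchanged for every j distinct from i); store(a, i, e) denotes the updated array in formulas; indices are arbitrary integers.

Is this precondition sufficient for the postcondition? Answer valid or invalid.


Working backward. After the program, the postcondition (not (vec[p + 3] - p < 9)) and vec[n] - 6 > -7 must hold; in canonical form it is (not (vec[p + 3] < p + 9)) and vec[n] > -1.
Before c := c: (not (vec[p + 3] < p + 9)) and vec[n] > -1
Before n := t: (not (vec[p + 3] < p + 9)) and vec[t] > -1
Before p := 2*c - c - 5: (not (vec[c - 2] < c + 4)) and vec[t] > -1
The weakest precondition is (not (vec[c - 2] < c + 4)) and vec[t] > -1.
Check whether (not (vec[-2] < 4)) and vec[t] > -1 and c = 0 implies it.
Every state satisfying the precondition satisfies the weakest precondition: the implication holds.
Answer: valid


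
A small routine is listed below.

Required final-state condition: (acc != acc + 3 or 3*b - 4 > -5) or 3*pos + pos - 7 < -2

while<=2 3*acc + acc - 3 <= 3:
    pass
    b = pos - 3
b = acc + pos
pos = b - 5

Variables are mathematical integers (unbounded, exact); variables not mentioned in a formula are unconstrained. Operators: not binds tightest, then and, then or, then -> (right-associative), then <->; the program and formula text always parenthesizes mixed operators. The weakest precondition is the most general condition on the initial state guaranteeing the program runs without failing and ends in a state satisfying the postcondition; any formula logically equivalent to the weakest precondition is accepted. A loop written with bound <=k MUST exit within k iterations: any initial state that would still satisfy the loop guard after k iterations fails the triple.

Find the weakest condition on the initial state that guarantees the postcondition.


Working backward. After the program, the postcondition (acc != acc + 3 or 3*b - 4 > -5) or 3*pos + pos - 7 < -2 must hold; in canonical form it is true.
Before pos := b - 5: true
Before b := acc + pos: true
Before the loop (bound <=2), unroll the exhaustion recursion (WP_0 = exit-now case; WP_j = one more guarded iteration, up to j = 2):
  WP_0: not (4*acc <= 6)
  WP_1: 4*acc <= 6 -> (not (4*acc <= 6))
  WP_2: 4*acc <= 6 -> (4*acc <= 6 -> (not (4*acc <= 6)))
So before the loop: 4*acc <= 6 -> (4*acc <= 6 -> (not (4*acc <= 6)))
Answer: WP = 4*acc <= 6 -> (4*acc <= 6 -> (not (4*acc <= 6)))


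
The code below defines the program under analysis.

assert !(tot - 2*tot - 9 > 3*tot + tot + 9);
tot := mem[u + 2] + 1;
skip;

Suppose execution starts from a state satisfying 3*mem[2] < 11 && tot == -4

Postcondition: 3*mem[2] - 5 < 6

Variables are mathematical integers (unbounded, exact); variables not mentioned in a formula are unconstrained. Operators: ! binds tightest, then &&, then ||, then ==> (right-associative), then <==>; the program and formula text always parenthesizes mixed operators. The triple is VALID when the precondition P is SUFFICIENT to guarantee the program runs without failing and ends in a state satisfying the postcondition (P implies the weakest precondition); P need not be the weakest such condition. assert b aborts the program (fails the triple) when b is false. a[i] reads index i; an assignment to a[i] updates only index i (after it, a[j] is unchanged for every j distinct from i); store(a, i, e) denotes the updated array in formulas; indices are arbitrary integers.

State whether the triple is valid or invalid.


Working backward. After the program, the postcondition 3*mem[2] - 5 < 6 must hold; in canonical form it is 3*mem[2] < 11.
Before skip: 3*mem[2] < 11
Before tot := mem[u + 2] + 1: 3*mem[2] < 11
Before assert !(tot - 2*tot - 9 > 3*tot + tot + 9): (!(5*tot < -18)) && 3*mem[2] < 11
The weakest precondition is (!(5*tot < -18)) && 3*mem[2] < 11.
Check whether 3*mem[2] < 11 && tot == -4 implies it.
Countermodel: at the initial state mem = {[2] = 3, elsewhere 3}, tot = -4, the precondition holds but the weakest precondition fails.
Answer: invalid


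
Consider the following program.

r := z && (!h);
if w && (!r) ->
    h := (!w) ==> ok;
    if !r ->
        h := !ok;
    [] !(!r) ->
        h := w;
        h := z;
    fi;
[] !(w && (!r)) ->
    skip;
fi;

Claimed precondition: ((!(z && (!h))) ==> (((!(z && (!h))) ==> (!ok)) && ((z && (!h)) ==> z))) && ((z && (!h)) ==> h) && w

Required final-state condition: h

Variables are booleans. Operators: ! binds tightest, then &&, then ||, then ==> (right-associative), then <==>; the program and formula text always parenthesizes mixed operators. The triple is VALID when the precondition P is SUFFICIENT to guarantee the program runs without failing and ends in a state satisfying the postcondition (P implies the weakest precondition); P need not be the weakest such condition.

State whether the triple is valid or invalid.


Working backward. After the program, h must hold.
Then branch requires ((!r) ==> (!ok)) && (r ==> z); else branch requires h.
Before the if: ((w && (!r)) ==> (((!r) ==> (!ok)) && (r ==> z))) && ((!(w && (!r))) ==> h)
Before r := z && (!h): ((w && (!(z && (!h)))) ==> (((!(z && (!h))) ==> (!ok)) && ((z && (!h)) ==> z))) && ((!(w && (!(z && (!h))))) ==> h)
The weakest precondition is ((w && (!(z && (!h)))) ==> (((!(z && (!h))) ==> (!ok)) && ((z && (!h)) ==> z))) && ((!(w && (!(z && (!h))))) ==> h).
Check whether ((!(z && (!h))) ==> (((!(z && (!h))) ==> (!ok)) && ((z && (!h)) ==> z))) && ((z && (!h)) ==> h) && w implies it.
Every state satisfying the precondition satisfies the weakest precondition: the implication holds.
Answer: valid


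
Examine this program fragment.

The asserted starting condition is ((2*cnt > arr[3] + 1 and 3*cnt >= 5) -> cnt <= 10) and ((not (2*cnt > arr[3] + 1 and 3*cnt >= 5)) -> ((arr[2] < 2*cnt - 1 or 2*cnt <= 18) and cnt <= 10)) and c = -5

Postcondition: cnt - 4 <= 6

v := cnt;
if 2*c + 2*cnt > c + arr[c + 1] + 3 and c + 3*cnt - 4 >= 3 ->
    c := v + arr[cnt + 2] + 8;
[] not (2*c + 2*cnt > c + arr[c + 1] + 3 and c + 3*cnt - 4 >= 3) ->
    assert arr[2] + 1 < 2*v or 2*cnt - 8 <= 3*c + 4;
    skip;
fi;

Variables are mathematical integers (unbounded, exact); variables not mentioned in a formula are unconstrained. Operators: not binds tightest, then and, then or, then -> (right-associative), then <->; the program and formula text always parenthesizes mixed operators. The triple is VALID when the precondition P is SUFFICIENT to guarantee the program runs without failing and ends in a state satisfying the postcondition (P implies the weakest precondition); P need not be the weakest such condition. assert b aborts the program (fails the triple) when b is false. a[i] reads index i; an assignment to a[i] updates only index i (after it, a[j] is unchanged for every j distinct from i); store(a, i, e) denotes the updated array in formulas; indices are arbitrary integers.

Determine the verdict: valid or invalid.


Working backward. After the program, the postcondition cnt - 4 <= 6 must hold; in canonical form it is cnt <= 10.
Then branch requires cnt <= 10; else branch requires (arr[2] < 2*v - 1 or 2*cnt <= 3*c + 12) and cnt <= 10.
Before the if: ((c + 2*cnt > arr[c + 1] + 3 and c + 3*cnt >= 7) -> cnt <= 10) and ((not (c + 2*cnt > arr[c + 1] + 3 and c + 3*cnt >= 7)) -> ((arr[2] < 2*v - 1 or 2*cnt <= 3*c + 12) and cnt <= 10))
Before v := cnt: ((c + 2*cnt > arr[c + 1] + 3 and c + 3*cnt >= 7) -> cnt <= 10) and ((not (c + 2*cnt > arr[c + 1] + 3 and c + 3*cnt >= 7)) -> ((arr[2] < 2*cnt - 1 or 2*cnt <= 3*c + 12) and cnt <= 10))
The weakest precondition is ((c + 2*cnt > arr[c + 1] + 3 and c + 3*cnt >= 7) -> cnt <= 10) and ((not (c + 2*cnt > arr[c + 1] + 3 and c + 3*cnt >= 7)) -> ((arr[2] < 2*cnt - 1 or 2*cnt <= 3*c + 12) and cnt <= 10)).
Check whether ((2*cnt > arr[3] + 1 and 3*cnt >= 5) -> cnt <= 10) and ((not (2*cnt > arr[3] + 1 and 3*cnt >= 5)) -> ((arr[2] < 2*cnt - 1 or 2*cnt <= 18) and cnt <= 10)) and c = -5 implies it.
Countermodel: at the initial state arr = {[-4] = 0, [2] = 0, [3] = 0, elsewhere 0}, c = -5, cnt = 0, the precondition holds but the weakest precondition fails.
Answer: invalid


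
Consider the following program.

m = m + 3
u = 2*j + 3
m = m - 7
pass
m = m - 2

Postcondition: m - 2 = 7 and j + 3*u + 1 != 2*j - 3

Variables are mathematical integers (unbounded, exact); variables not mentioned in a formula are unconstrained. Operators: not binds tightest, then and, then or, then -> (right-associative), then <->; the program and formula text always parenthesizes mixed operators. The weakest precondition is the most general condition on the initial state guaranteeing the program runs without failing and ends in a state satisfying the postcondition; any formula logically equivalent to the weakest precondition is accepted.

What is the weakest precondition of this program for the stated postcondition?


Working backward. After the program, the postcondition m - 2 = 7 and j + 3*u + 1 != 2*j - 3 must hold; in canonical form it is m = 9 and 3*u != j - 4.
Before m := m - 2: m = 11 and 3*u != j - 4
Before skip: m = 11 and 3*u != j - 4
Before m := m - 7: m = 18 and 3*u != j - 4
Before u := 2*j + 3: m = 18 and 5*j != -13
Before m := m + 3: m = 15 and 5*j != -13
Answer: WP = m = 15 and 5*j != -13


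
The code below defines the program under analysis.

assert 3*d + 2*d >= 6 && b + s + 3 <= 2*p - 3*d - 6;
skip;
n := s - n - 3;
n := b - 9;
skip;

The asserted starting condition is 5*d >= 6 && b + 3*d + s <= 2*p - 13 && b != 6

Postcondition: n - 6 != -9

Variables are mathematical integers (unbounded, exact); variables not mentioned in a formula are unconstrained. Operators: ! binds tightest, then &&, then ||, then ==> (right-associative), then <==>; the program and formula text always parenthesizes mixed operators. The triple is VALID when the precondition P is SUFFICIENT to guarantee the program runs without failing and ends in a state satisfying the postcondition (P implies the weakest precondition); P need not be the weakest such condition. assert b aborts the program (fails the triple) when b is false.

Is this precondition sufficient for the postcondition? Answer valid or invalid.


Working backward. After the program, the postcondition n - 6 != -9 must hold; in canonical form it is n != -3.
Before skip: n != -3
Before n := b - 9: b != 6
Before n := s - n - 3: b != 6
Before skip: b != 6
Before assert 3*d + 2*d >= 6 && b + s + 3 <= 2*p - 3*d - 6: 5*d >= 6 && b + 3*d + s <= 2*p - 9 && b != 6
The weakest precondition is 5*d >= 6 && b + 3*d + s <= 2*p - 9 && b != 6.
Check whether 5*d >= 6 && b + 3*d + s <= 2*p - 13 && b != 6 implies it.
Every state satisfying the precondition satisfies the weakest precondition: the implication holds.
Answer: valid


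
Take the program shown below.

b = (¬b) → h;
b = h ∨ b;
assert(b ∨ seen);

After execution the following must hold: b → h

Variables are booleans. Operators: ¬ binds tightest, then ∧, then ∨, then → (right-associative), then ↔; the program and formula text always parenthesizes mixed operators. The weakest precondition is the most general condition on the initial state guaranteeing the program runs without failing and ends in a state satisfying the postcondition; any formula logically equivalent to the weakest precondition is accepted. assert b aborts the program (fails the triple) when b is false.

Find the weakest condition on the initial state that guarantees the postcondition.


Working backward. After the program, b → h must hold.
Before assert b ∨ seen: (b ∨ seen) ∧ (b → h)
Before b := h ∨ b: (h ∨ b ∨ seen) ∧ ((h ∨ b) → h)
Before b := (¬b) → h: (h ∨ ((¬b) → h) ∨ seen) ∧ ((h ∨ ((¬b) → h)) → h)
Answer: WP = (h ∨ ((¬b) → h) ∨ seen) ∧ ((h ∨ ((¬b) → h)) → h)


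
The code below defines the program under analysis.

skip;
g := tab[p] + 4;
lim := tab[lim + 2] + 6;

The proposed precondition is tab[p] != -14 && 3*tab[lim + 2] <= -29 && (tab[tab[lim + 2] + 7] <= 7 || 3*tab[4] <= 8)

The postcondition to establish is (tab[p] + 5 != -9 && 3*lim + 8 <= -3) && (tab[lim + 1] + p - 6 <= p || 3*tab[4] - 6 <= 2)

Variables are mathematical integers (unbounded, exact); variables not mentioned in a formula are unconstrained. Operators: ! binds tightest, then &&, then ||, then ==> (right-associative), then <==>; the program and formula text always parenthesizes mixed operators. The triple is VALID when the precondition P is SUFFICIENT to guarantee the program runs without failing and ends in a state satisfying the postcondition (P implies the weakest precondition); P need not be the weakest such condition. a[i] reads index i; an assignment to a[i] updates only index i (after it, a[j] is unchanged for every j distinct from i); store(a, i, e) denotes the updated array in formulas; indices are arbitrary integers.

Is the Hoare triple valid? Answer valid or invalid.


Working backward. After the program, the postcondition (tab[p] + 5 != -9 && 3*lim + 8 <= -3) && (tab[lim + 1] + p - 6 <= p || 3*tab[4] - 6 <= 2) must hold; in canonical form it is tab[p] != -14 && 3*lim <= -11 && (tab[lim + 1] <= 6 || 3*tab[4] <= 8).
Before lim := tab[lim + 2] + 6: tab[p] != -14 && 3*tab[lim + 2] <= -29 && (tab[tab[lim + 2] + 7] <= 6 || 3*tab[4] <= 8)
Before g := tab[p] + 4: tab[p] != -14 && 3*tab[lim + 2] <= -29 && (tab[tab[lim + 2] + 7] <= 6 || 3*tab[4] <= 8)
Before skip: tab[p] != -14 && 3*tab[lim + 2] <= -29 && (tab[tab[lim + 2] + 7] <= 6 || 3*tab[4] <= 8)
The weakest precondition is tab[p] != -14 && 3*tab[lim + 2] <= -29 && (tab[tab[lim + 2] + 7] <= 6 || 3*tab[4] <= 8).
Check whether tab[p] != -14 && 3*tab[lim + 2] <= -29 && (tab[tab[lim + 2] + 7] <= 7 || 3*tab[4] <= 8) implies it.
Countermodel: at the initial state lim = 4, p = 2, tab = {[-3] = 7, [2] = 5, [4] = 3, [6] = -10, elsewhere 5}, the precondition holds but the weakest precondition fails.
Answer: invalid


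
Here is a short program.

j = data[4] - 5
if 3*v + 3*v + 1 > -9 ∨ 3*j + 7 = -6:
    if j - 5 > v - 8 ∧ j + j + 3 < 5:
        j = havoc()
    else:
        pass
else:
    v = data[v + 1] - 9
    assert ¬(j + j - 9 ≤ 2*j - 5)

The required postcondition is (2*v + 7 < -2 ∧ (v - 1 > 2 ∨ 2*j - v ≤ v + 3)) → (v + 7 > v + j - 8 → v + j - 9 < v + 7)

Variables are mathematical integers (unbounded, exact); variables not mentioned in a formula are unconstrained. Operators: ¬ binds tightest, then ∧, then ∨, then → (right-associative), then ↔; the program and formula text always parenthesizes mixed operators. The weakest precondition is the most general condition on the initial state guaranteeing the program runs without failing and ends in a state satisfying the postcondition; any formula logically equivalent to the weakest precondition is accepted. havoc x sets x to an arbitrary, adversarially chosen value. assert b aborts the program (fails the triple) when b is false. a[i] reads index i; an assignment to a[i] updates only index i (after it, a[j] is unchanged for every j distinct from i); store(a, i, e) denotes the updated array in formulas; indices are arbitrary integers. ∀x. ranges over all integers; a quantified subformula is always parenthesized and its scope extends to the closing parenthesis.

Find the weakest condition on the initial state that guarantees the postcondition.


Working backward. After the program, the postcondition (2*v + 7 < -2 ∧ (v - 1 > 2 ∨ 2*j - v ≤ v + 3)) → (v + 7 > v + j - 8 → v + j - 9 < v + 7) must hold; in canonical form it is (2*v < -9 ∧ (v > 3 ∨ 2*j ≤ 2*v + 3)) → (j < 15 → j < 16).
Then branch requires ((j > v - 3 ∧ 2*j < 2) → (∀j_1. ((2*v < -9 ∧ (v > 3 ∨ 2*j_1 ≤ 2*v + 3)) → (j_1 < 15 → j_1 < 16)))) ∧ ((¬(j > v - 3 ∧ 2*j < 2)) → ((2*v < -9 ∧ (v > 3 ∨ 2*j ≤ 2*v + 3)) → (j < 15 → j < 16))); else branch requires false.
Before the if: ((6*v > -10 ∨ 3*j = -13) → (((j > v - 3 ∧ 2*j < 2) → (∀j_1. ((2*v < -9 ∧ (v > 3 ∨ 2*j_1 ≤ 2*v + 3)) → (j_1 < 15 → j_1 < 16)))) ∧ ((¬(j > v - 3 ∧ 2*j < 2)) → ((2*v < -9 ∧ (v > 3 ∨ 2*j ≤ 2*v + 3)) → (j < 15 → j < 16))))) ∧ (6*v > -10 ∨ 3*j = -13)
Before j := data[4] - 5: ((6*v > -10 ∨ 3*data[4] = 2) → (((data[4] > v + 2 ∧ 2*data[4] < 12) → (∀j_1. ((2*v < -9 ∧ (v > 3 ∨ 2*j_1 ≤ 2*v + 3)) → (j_1 < 15 → j_1 < 16)))) ∧ ((¬(data[4] > v + 2 ∧ 2*data[4] < 12)) → ((2*v < -9 ∧ (v > 3 ∨ 2*data[4] ≤ 2*v + 13)) → (data[4] < 20 → data[4] < 21))))) ∧ (6*v > -10 ∨ 3*data[4] = 2)
Answer: WP = ((6*v > -10 ∨ 3*data[4] = 2) → (((data[4] > v + 2 ∧ 2*data[4] < 12) → (∀j_1. ((2*v < -9 ∧ (v > 3 ∨ 2*j_1 ≤ 2*v + 3)) → (j_1 < 15 → j_1 < 16)))) ∧ ((¬(data[4] > v + 2 ∧ 2*data[4] < 12)) → ((2*v < -9 ∧ (v > 3 ∨ 2*data[4] ≤ 2*v + 13)) → (data[4] < 20 → data[4] < 21))))) ∧ (6*v > -10 ∨ 3*data[4] = 2)


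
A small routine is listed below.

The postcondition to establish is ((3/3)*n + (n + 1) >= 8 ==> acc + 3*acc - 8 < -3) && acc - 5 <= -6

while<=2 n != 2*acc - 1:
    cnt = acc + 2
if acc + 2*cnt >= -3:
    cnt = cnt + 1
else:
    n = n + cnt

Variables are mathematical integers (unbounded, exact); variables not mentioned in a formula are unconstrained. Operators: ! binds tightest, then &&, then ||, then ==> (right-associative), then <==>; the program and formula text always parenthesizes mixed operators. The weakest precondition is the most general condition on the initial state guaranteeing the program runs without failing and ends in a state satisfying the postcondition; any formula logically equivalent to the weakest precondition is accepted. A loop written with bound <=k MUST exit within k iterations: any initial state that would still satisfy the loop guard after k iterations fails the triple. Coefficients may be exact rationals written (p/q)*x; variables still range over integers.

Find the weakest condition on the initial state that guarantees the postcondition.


Working backward. After the program, the postcondition ((3/3)*n + (n + 1) >= 8 ==> acc + 3*acc - 8 < -3) && acc - 5 <= -6 must hold; in canonical form it is (2*n >= 7 ==> 4*acc < 5) && acc <= -1.
Then branch requires (2*n >= 7 ==> 4*acc < 5) && acc <= -1; else branch requires (2*cnt + 2*n >= 7 ==> 4*acc < 5) && acc <= -1.
Before the if: (acc + 2*cnt >= -3 ==> ((2*n >= 7 ==> 4*acc < 5) && acc <= -1)) && ((!(acc + 2*cnt >= -3)) ==> ((2*cnt + 2*n >= 7 ==> 4*acc < 5) && acc <= -1))
Before the loop (bound <=2), unroll the exhaustion recursion (WP_0 = exit-now case; WP_j = one more guarded iteration, up to j = 2):
  WP_0: (!(n != 2*acc - 1)) && (acc + 2*cnt >= -3 ==> ((2*n >= 7 ==> 4*acc < 5) && acc <= -1)) && ((!(acc + 2*cnt >= -3)) ==> ((2*cnt + 2*n >= 7 ==> 4*acc < 5) && acc <= -1))
  WP_1: (n != 2*acc - 1 ==> ((!(n != 2*acc - 1)) && (3*acc >= -7 ==> ((2*n >= 7 ==> 4*acc < 5) && acc <= -1)) && ((!(3*acc >= -7)) ==> ((2*acc + 2*n >= 3 ==> 4*acc < 5) && acc <= -1)))) && ((!(n != 2*acc - 1)) ==> ((acc + 2*cnt >= -3 ==> ((2*n >= 7 ==> 4*acc < 5) && acc <= -1)) && ((!(acc + 2*cnt >= -3)) ==> ((2*cnt + 2*n >= 7 ==> 4*acc < 5) && acc <= -1))))
  WP_2: (n != 2*acc - 1 ==> ((n != 2*acc - 1 ==> ((!(n != 2*acc - 1)) && (3*acc >= -7 ==> ((2*n >= 7 ==> 4*acc < 5) && acc <= -1)) && ((!(3*acc >= -7)) ==> ((2*acc + 2*n >= 3 ==> 4*acc < 5) && acc <= -1)))) && ((!(n != 2*acc - 1)) ==> ((3*acc >= -7 ==> ((2*n >= 7 ==> 4*acc < 5) && acc <= -1)) && ((!(3*acc >= -7)) ==> ((2*acc + 2*n >= 3 ==> 4*acc < 5) && acc <= -1)))))) && ((!(n != 2*acc - 1)) ==> ((acc + 2*cnt >= -3 ==> ((2*n >= 7 ==> 4*acc < 5) && acc <= -1)) && ((!(acc + 2*cnt >= -3)) ==> ((2*cnt + 2*n >= 7 ==> 4*acc < 5) && acc <= -1))))
So before the loop: (n != 2*acc - 1 ==> ((n != 2*acc - 1 ==> ((!(n != 2*acc - 1)) && (3*acc >= -7 ==> ((2*n >= 7 ==> 4*acc < 5) && acc <= -1)) && ((!(3*acc >= -7)) ==> ((2*acc + 2*n >= 3 ==> 4*acc < 5) && acc <= -1)))) && ((!(n != 2*acc - 1)) ==> ((3*acc >= -7 ==> ((2*n >= 7 ==> 4*acc < 5) && acc <= -1)) && ((!(3*acc >= -7)) ==> ((2*acc + 2*n >= 3 ==> 4*acc < 5) && acc <= -1)))))) && ((!(n != 2*acc - 1)) ==> ((acc + 2*cnt >= -3 ==> ((2*n >= 7 ==> 4*acc < 5) && acc <= -1)) && ((!(acc + 2*cnt >= -3)) ==> ((2*cnt + 2*n >= 7 ==> 4*acc < 5) && acc <= -1))))
Answer: WP = (n != 2*acc - 1 ==> ((n != 2*acc - 1 ==> ((!(n != 2*acc - 1)) && (3*acc >= -7 ==> ((2*n >= 7 ==> 4*acc < 5) && acc <= -1)) && ((!(3*acc >= -7)) ==> ((2*acc + 2*n >= 3 ==> 4*acc < 5) && acc <= -1)))) && ((!(n != 2*acc - 1)) ==> ((3*acc >= -7 ==> ((2*n >= 7 ==> 4*acc < 5) && acc <= -1)) && ((!(3*acc >= -7)) ==> ((2*acc + 2*n >= 3 ==> 4*acc < 5) && acc <= -1)))))) && ((!(n != 2*acc - 1)) ==> ((acc + 2*cnt >= -3 ==> ((2*n >= 7 ==> 4*acc < 5) && acc <= -1)) && ((!(acc + 2*cnt >= -3)) ==> ((2*cnt + 2*n >= 7 ==> 4*acc < 5) && acc <= -1))))


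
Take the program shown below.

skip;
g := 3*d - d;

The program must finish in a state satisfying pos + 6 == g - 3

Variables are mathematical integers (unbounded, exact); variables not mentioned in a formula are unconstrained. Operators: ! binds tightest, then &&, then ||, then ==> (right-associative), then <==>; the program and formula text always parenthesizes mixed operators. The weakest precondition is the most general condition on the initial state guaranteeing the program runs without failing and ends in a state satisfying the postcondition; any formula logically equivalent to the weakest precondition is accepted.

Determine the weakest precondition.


Working backward. After the program, the postcondition pos + 6 == g - 3 must hold; in canonical form it is pos == g - 9.
Before g := 3*d - d: pos == 2*d - 9
Before skip: pos == 2*d - 9
Answer: WP = pos == 2*d - 9


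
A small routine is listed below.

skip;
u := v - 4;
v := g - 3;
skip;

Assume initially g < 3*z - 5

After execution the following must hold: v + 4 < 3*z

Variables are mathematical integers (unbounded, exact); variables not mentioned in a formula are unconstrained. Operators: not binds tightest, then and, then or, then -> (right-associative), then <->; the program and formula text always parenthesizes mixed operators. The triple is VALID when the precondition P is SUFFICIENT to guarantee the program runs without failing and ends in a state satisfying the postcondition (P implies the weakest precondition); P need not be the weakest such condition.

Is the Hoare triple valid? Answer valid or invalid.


Working backward. After the program, the postcondition v + 4 < 3*z must hold; in canonical form it is v < 3*z - 4.
Before skip: v < 3*z - 4
Before v := g - 3: g < 3*z - 1
Before u := v - 4: g < 3*z - 1
Before skip: g < 3*z - 1
The weakest precondition is g < 3*z - 1.
Check whether g < 3*z - 5 implies it.
Every state satisfying the precondition satisfies the weakest precondition: the implication holds.
Answer: valid


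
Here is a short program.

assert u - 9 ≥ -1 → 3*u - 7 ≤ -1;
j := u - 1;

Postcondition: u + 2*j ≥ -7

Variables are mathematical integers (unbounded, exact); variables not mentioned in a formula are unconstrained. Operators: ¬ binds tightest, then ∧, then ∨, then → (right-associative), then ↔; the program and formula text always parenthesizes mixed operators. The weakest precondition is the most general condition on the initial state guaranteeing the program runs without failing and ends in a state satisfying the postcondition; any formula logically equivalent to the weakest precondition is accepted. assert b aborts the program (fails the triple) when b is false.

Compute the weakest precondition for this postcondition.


Working backward. After the program, the postcondition u + 2*j ≥ -7 must hold; in canonical form it is 2*j + u ≥ -7.
Before j := u - 1: 3*u ≥ -5
Before assert u - 9 ≥ -1 → 3*u - 7 ≤ -1: (u ≥ 8 → 3*u ≤ 6) ∧ 3*u ≥ -5
Answer: WP = (u ≥ 8 → 3*u ≤ 6) ∧ 3*u ≥ -5


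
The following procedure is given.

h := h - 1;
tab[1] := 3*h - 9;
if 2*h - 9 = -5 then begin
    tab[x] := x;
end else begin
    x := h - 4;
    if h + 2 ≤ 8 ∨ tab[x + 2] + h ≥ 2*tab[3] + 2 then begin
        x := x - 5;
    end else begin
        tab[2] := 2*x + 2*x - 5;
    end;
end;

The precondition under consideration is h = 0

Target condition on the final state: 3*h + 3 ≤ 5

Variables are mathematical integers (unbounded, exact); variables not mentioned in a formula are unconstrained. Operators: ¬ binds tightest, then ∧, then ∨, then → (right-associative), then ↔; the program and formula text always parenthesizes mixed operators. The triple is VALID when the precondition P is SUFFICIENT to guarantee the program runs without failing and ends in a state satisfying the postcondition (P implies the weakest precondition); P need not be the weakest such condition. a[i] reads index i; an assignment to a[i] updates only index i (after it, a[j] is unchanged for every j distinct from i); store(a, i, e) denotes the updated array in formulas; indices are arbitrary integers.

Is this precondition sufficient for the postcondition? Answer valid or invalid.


Working backward. After the program, the postcondition 3*h + 3 ≤ 5 must hold; in canonical form it is 3*h ≤ 2.
Then branch requires 3*h ≤ 2; else branch requires ((h ≤ 6 ∨ tab[h - 2] + h ≥ 2*tab[3] + 2) → 3*h ≤ 2) ∧ ((¬(h ≤ 6 ∨ tab[h - 2] + h ≥ 2*tab[3] + 2)) → 3*h ≤ 2).
Before the if: (2*h = 4 → 3*h ≤ 2) ∧ ((¬(2*h = 4)) → (((h ≤ 6 ∨ tab[h - 2] + h ≥ 2*tab[3] + 2) → 3*h ≤ 2) ∧ ((¬(h ≤ 6 ∨ tab[h - 2] + h ≥ 2*tab[3] + 2)) → 3*h ≤ 2)))
Before tab[1] := 3*h - 9: (2*h = 4 → 3*h ≤ 2) ∧ ((¬(2*h = 4)) → (((h ≤ 6 ∨ store(tab, 1, 3*h - 9)[h - 2] + h ≥ 2*tab[3] + 2) → 3*h ≤ 2) ∧ ((¬(h ≤ 6 ∨ store(tab, 1, 3*h - 9)[h - 2] + h ≥ 2*tab[3] + 2)) → 3*h ≤ 2)))
Before h := h - 1: (2*h = 6 → 3*h ≤ 5) ∧ ((¬(2*h = 6)) → (((h ≤ 7 ∨ store(tab, 1, 3*h - 12)[h - 3] + h ≥ 2*tab[3] + 3) → 3*h ≤ 5) ∧ ((¬(h ≤ 7 ∨ store(tab, 1, 3*h - 12)[h - 3] + h ≥ 2*tab[3] + 3)) → 3*h ≤ 5)))
The weakest precondition is (2*h = 6 → 3*h ≤ 5) ∧ ((¬(2*h = 6)) → (((h ≤ 7 ∨ store(tab, 1, 3*h - 12)[h - 3] + h ≥ 2*tab[3] + 3) → 3*h ≤ 5) ∧ ((¬(h ≤ 7 ∨ store(tab, 1, 3*h - 12)[h - 3] + h ≥ 2*tab[3] + 3)) → 3*h ≤ 5))).
Check whether h = 0 implies it.
Every state satisfying the precondition satisfies the weakest precondition: the implication holds.
Answer: valid


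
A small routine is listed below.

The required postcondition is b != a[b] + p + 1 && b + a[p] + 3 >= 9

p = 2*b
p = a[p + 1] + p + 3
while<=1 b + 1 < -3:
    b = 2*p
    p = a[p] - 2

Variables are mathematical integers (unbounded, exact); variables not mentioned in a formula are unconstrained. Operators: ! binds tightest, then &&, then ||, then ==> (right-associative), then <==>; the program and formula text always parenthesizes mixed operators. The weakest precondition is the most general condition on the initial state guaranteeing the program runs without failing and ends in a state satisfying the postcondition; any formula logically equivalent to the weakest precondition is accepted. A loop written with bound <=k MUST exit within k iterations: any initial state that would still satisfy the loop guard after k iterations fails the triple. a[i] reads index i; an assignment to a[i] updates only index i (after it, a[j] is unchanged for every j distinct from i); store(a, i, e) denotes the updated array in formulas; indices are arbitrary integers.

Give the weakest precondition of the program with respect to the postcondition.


Working backward. After the program, the postcondition b != a[b] + p + 1 && b + a[p] + 3 >= 9 must hold; in canonical form it is b != a[b] + p + 1 && a[p] + b >= 6.
Before the loop (bound <=1), unroll the exhaustion recursion (WP_0 = exit-now case; WP_j = one more guarded iteration, up to j = 1):
  WP_0: (!(b < -4)) && b != a[b] + p + 1 && a[p] + b >= 6
  WP_1: (b < -4 ==> ((!(2*p < -4)) && 2*p != a[2*p] + a[p] - 1 && a[a[p] - 2] + 2*p >= 6)) && ((!(b < -4)) ==> (b != a[b] + p + 1 && a[p] + b >= 6))
So before the loop: (b < -4 ==> ((!(2*p < -4)) && 2*p != a[2*p] + a[p] - 1 && a[a[p] - 2] + 2*p >= 6)) && ((!(b < -4)) ==> (b != a[b] + p + 1 && a[p] + b >= 6))
Before p := a[p + 1] + p + 3: (b < -4 ==> ((!(2*a[p + 1] + 2*p < -10)) && 2*a[p + 1] + 2*p != a[2*a[p + 1] + 2*p + 6] + a[a[p + 1] + p + 3] - 7 && 2*a[p + 1] + a[a[a[p + 1] + p + 3] - 2] + 2*p >= 0)) && ((!(b < -4)) ==> (b != a[p + 1] + a[b] + p + 4 && a[a[p + 1] + p + 3] + b >= 6))
Before p := 2*b: (b < -4 ==> ((!(2*a[2*b + 1] + 4*b < -10)) && 2*a[2*b + 1] + 4*b != a[2*a[2*b + 1] + 4*b + 6] + a[a[2*b + 1] + 2*b + 3] - 7 && 2*a[2*b + 1] + a[a[a[2*b + 1] + 2*b + 3] - 2] + 4*b >= 0)) && ((!(b < -4)) ==> (a[2*b + 1] + a[b] + b != -4 && a[a[2*b + 1] + 2*b + 3] + b >= 6))
Answer: WP = (b < -4 ==> ((!(2*a[2*b + 1] + 4*b < -10)) && 2*a[2*b + 1] + 4*b != a[2*a[2*b + 1] + 4*b + 6] + a[a[2*b + 1] + 2*b + 3] - 7 && 2*a[2*b + 1] + a[a[a[2*b + 1] + 2*b + 3] - 2] + 4*b >= 0)) && ((!(b < -4)) ==> (a[2*b + 1] + a[b] + b != -4 && a[a[2*b + 1] + 2*b + 3] + b >= 6))


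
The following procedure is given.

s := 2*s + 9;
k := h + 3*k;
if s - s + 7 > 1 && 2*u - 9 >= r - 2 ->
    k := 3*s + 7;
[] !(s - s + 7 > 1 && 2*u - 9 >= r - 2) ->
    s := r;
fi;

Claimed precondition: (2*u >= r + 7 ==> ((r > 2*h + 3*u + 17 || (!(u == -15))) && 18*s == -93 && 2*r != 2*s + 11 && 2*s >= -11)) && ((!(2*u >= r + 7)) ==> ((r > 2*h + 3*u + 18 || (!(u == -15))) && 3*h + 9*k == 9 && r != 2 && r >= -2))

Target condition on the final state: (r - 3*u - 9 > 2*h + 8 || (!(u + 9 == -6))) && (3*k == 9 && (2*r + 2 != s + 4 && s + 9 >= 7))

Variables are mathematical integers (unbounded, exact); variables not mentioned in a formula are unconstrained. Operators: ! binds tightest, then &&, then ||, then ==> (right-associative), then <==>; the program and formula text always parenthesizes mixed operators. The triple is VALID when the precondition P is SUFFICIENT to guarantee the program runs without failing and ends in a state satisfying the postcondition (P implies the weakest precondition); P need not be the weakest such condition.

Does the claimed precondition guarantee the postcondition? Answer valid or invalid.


Working backward. After the program, the postcondition (r - 3*u - 9 > 2*h + 8 || (!(u + 9 == -6))) && (3*k == 9 && (2*r + 2 != s + 4 && s + 9 >= 7)) must hold; in canonical form it is (r > 2*h + 3*u + 17 || (!(u == -15))) && 3*k == 9 && 2*r != s + 2 && s >= -2.
Then branch requires (r > 2*h + 3*u + 17 || (!(u == -15))) && 9*s == -12 && 2*r != s + 2 && s >= -2; else branch requires (r > 2*h + 3*u + 17 || (!(u == -15))) && 3*k == 9 && r != 2 && r >= -2.
Before the if: (2*u >= r + 7 ==> ((r > 2*h + 3*u + 17 || (!(u == -15))) && 9*s == -12 && 2*r != s + 2 && s >= -2)) && ((!(2*u >= r + 7)) ==> ((r > 2*h + 3*u + 17 || (!(u == -15))) && 3*k == 9 && r != 2 && r >= -2))
Before k := h + 3*k: (2*u >= r + 7 ==> ((r > 2*h + 3*u + 17 || (!(u == -15))) && 9*s == -12 && 2*r != s + 2 && s >= -2)) && ((!(2*u >= r + 7)) ==> ((r > 2*h + 3*u + 17 || (!(u == -15))) && 3*h + 9*k == 9 && r != 2 && r >= -2))
Before s := 2*s + 9: (2*u >= r + 7 ==> ((r > 2*h + 3*u + 17 || (!(u == -15))) && 18*s == -93 && 2*r != 2*s + 11 && 2*s >= -11)) && ((!(2*u >= r + 7)) ==> ((r > 2*h + 3*u + 17 || (!(u == -15))) && 3*h + 9*k == 9 && r != 2 && r >= -2))
The weakest precondition is (2*u >= r + 7 ==> ((r > 2*h + 3*u + 17 || (!(u == -15))) && 18*s == -93 && 2*r != 2*s + 11 && 2*s >= -11)) && ((!(2*u >= r + 7)) ==> ((r > 2*h + 3*u + 17 || (!(u == -15))) && 3*h + 9*k == 9 && r != 2 && r >= -2)).
Check whether (2*u >= r + 7 ==> ((r > 2*h + 3*u + 17 || (!(u == -15))) && 18*s == -93 && 2*r != 2*s + 11 && 2*s >= -11)) && ((!(2*u >= r + 7)) ==> ((r > 2*h + 3*u + 18 || (!(u == -15))) && 3*h + 9*k == 9 && r != 2 && r >= -2)) implies it.
Every state satisfying the precondition satisfies the weakest precondition: the implication holds.
Answer: valid


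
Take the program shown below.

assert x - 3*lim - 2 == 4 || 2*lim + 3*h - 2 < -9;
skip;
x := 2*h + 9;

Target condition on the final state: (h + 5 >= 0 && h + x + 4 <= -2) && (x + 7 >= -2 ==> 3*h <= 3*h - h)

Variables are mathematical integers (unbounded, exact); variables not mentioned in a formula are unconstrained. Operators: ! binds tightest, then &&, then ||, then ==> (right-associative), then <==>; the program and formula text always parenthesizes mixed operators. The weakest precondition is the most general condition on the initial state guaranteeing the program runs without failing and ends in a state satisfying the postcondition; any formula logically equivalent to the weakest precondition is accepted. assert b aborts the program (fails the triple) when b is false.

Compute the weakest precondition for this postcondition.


Working backward. After the program, the postcondition (h + 5 >= 0 && h + x + 4 <= -2) && (x + 7 >= -2 ==> 3*h <= 3*h - h) must hold; in canonical form it is h >= -5 && h + x <= -6 && (x >= -9 ==> h <= 0).
Before x := 2*h + 9: h >= -5 && 3*h <= -15 && (2*h >= -18 ==> h <= 0)
Before skip: h >= -5 && 3*h <= -15 && (2*h >= -18 ==> h <= 0)
Before assert x - 3*lim - 2 == 4 || 2*lim + 3*h - 2 < -9: (x == 3*lim + 6 || 3*h + 2*lim < -7) && h >= -5 && 3*h <= -15 && (2*h >= -18 ==> h <= 0)
Answer: WP = (x == 3*lim + 6 || 3*h + 2*lim < -7) && h >= -5 && 3*h <= -15 && (2*h >= -18 ==> h <= 0)


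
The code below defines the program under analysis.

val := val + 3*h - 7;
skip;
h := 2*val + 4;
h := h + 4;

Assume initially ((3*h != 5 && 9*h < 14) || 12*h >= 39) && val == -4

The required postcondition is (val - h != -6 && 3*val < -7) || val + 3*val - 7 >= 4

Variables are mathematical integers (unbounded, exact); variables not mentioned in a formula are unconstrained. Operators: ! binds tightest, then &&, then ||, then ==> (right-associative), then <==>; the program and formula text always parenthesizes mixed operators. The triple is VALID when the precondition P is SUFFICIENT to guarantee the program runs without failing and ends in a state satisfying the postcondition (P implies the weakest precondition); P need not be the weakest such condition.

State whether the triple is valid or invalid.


Working backward. After the program, the postcondition (val - h != -6 && 3*val < -7) || val + 3*val - 7 >= 4 must hold; in canonical form it is (val != h - 6 && 3*val < -7) || 4*val >= 11.
Before h := h + 4: (val != h - 2 && 3*val < -7) || 4*val >= 11
Before h := 2*val + 4: (val != -2 && 3*val < -7) || 4*val >= 11
Before skip: (val != -2 && 3*val < -7) || 4*val >= 11
Before val := val + 3*h - 7: (3*h + val != 5 && 9*h + 3*val < 14) || 12*h + 4*val >= 39
The weakest precondition is (3*h + val != 5 && 9*h + 3*val < 14) || 12*h + 4*val >= 39.
Check whether ((3*h != 5 && 9*h < 14) || 12*h >= 39) && val == -4 implies it.
Countermodel: at the initial state h = 4, val = -4, the precondition holds but the weakest precondition fails.
Answer: invalid


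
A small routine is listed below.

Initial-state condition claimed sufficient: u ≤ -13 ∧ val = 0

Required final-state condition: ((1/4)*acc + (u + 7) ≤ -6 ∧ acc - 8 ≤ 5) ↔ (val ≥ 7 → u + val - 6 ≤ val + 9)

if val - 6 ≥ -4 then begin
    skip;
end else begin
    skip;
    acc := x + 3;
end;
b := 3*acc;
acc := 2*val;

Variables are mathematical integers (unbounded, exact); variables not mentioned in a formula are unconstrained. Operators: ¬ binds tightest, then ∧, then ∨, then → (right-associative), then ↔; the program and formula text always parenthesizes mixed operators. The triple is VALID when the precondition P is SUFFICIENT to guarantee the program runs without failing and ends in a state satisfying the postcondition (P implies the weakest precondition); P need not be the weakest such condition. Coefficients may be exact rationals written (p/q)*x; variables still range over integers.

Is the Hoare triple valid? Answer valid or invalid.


Working backward. After the program, the postcondition ((1/4)*acc + (u + 7) ≤ -6 ∧ acc - 8 ≤ 5) ↔ (val ≥ 7 → u + val - 6 ≤ val + 9) must hold; in canonical form it is ((1/4)*acc + u ≤ -13 ∧ acc ≤ 13) ↔ (val ≥ 7 → u ≤ 15).
Before acc := 2*val: (u + (1/2)*val ≤ -13 ∧ 2*val ≤ 13) ↔ (val ≥ 7 → u ≤ 15)
Before b := 3*acc: (u + (1/2)*val ≤ -13 ∧ 2*val ≤ 13) ↔ (val ≥ 7 → u ≤ 15)
Then branch requires (u + (1/2)*val ≤ -13 ∧ 2*val ≤ 13) ↔ (val ≥ 7 → u ≤ 15); else branch requires (u + (1/2)*val ≤ -13 ∧ 2*val ≤ 13) ↔ (val ≥ 7 → u ≤ 15).
Before the if: (val ≥ 2 → ((u + (1/2)*val ≤ -13 ∧ 2*val ≤ 13) ↔ (val ≥ 7 → u ≤ 15))) ∧ ((¬(val ≥ 2)) → ((u + (1/2)*val ≤ -13 ∧ 2*val ≤ 13) ↔ (val ≥ 7 → u ≤ 15)))
The weakest precondition is (val ≥ 2 → ((u + (1/2)*val ≤ -13 ∧ 2*val ≤ 13) ↔ (val ≥ 7 → u ≤ 15))) ∧ ((¬(val ≥ 2)) → ((u + (1/2)*val ≤ -13 ∧ 2*val ≤ 13) ↔ (val ≥ 7 → u ≤ 15))).
Check whether u ≤ -13 ∧ val = 0 implies it.
Every state satisfying the precondition satisfies the weakest precondition: the implication holds.
Answer: valid


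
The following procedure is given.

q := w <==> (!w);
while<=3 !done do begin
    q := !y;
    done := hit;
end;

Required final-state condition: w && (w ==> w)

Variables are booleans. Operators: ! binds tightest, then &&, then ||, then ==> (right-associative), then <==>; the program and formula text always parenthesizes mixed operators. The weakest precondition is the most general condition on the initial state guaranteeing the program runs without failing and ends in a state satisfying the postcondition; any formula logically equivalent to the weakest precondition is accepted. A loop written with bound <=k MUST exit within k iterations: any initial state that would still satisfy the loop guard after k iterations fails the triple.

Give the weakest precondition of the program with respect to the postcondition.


Working backward. After the program, the postcondition w && (w ==> w) must hold; in canonical form it is w.
Before the loop (bound <=3), unroll the exhaustion recursion (WP_0 = exit-now case; WP_j = one more guarded iteration, up to j = 3):
  WP_0: done && w
  WP_1: ((!done) ==> (hit && w)) && (done ==> w)
  WP_2: ((!done) ==> (((!hit) ==> (hit && w)) && (hit ==> w))) && (done ==> w)
  WP_3: ((!done) ==> (((!hit) ==> (((!hit) ==> (hit && w)) && (hit ==> w))) && (hit ==> w))) && (done ==> w)
So before the loop: ((!done) ==> (((!hit) ==> (((!hit) ==> (hit && w)) && (hit ==> w))) && (hit ==> w))) && (done ==> w)
Before q := w <==> (!w): ((!done) ==> (((!hit) ==> (((!hit) ==> (hit && w)) && (hit ==> w))) && (hit ==> w))) && (done ==> w)
Answer: WP = ((!done) ==> (((!hit) ==> (((!hit) ==> (hit && w)) && (hit ==> w))) && (hit ==> w))) && (done ==> w)
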